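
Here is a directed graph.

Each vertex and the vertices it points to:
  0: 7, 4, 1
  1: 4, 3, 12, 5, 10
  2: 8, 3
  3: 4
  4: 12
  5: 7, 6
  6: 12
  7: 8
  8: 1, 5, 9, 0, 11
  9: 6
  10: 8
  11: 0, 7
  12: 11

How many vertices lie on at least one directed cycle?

12

A vertex is on a directed cycle iff it belongs to a strongly connected component of size ≥ 2 (or has a self-loop).
The vertices on cycles are {0, 1, 3, 4, 5, 6, 7, 8, 9, 10, 11, 12} — 12 in total.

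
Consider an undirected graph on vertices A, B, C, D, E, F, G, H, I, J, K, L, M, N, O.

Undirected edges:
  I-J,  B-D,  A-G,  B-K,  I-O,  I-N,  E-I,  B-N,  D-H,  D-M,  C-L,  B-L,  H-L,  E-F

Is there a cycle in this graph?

DFS, tracking each vertex's parent; an edge to a visited non-parent vertex closes a cycle.
Start from N:
visit N (parent –)
  visit I (parent N)
    visit O (parent I)
      O–I: parent, skip
    visit J (parent I)
      J–I: parent, skip
    I–N: parent, skip
    visit E (parent I)
      visit F (parent E)
        F–E: parent, skip
      E–I: parent, skip
  visit B (parent N)
    visit D (parent B)
      visit H (parent D)
        visit L (parent H)
          L–H: parent, skip
          L–B: B visited and ≠ parent → cycle
Cycle: B – D – H – L – B.

Yes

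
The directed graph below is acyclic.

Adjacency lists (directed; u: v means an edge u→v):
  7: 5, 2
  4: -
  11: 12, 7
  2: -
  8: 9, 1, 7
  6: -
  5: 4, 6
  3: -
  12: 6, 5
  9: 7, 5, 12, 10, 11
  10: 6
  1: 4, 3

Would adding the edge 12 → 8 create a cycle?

Yes

Adding 12→8 creates a cycle iff 8 can already reach 12.
Path from 8: 8 → 9 → 12.
So 8 → … → 12 → 8 is a cycle.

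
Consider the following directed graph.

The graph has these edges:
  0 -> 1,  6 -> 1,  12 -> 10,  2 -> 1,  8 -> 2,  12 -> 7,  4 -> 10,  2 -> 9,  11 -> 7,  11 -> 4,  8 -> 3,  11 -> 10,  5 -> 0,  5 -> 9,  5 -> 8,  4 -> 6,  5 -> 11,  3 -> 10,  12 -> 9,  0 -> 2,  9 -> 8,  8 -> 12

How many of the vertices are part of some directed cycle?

4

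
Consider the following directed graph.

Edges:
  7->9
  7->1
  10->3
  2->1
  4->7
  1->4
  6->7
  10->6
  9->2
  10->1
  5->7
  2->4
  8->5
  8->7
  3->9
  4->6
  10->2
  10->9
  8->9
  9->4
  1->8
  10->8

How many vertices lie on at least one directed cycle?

8

A vertex is on a directed cycle iff it belongs to a strongly connected component of size ≥ 2 (or has a self-loop).
The vertices on cycles are {1, 2, 4, 5, 6, 7, 8, 9} — 8 in total.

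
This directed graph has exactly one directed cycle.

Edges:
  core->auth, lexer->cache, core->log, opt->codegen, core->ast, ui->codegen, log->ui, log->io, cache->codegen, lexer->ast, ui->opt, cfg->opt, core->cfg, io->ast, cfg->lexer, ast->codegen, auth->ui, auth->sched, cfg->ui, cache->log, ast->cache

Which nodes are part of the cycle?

io, ast, log, cache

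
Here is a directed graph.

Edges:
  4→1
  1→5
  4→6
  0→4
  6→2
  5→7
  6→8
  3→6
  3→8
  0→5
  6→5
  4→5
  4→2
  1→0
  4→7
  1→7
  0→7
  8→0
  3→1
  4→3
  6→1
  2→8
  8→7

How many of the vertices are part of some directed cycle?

A vertex is on a directed cycle iff it belongs to a strongly connected component of size ≥ 2 (or has a self-loop).
The vertices on cycles are {0, 1, 2, 3, 4, 6, 8} — 7 in total.

7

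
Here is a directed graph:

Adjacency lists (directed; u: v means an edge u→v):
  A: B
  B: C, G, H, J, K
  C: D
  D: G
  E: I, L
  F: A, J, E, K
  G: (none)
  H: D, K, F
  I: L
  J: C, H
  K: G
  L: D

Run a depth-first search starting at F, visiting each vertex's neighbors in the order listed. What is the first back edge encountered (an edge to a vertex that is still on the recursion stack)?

H->F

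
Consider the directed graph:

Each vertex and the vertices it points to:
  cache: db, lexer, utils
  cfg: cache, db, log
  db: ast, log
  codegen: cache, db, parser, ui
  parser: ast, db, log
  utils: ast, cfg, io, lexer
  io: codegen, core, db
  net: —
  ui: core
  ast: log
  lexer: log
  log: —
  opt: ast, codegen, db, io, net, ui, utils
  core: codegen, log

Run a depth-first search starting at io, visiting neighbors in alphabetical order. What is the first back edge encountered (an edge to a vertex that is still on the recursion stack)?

DFS from io (visiting neighbors in alphabetical order); mark gray on enter, black on exit:
io gray
  codegen gray
    cache gray
      db gray
        ast gray
          log gray
          log black
        ast black
        db→log: log black — skip
      db black
      lexer gray
        lexer→log: log black — skip
      lexer black
      utils gray
        utils→ast: ast black — skip
        cfg gray
          cfg→cache: cache is gray → back edge
First back edge: cfg → cache.

cfg→cache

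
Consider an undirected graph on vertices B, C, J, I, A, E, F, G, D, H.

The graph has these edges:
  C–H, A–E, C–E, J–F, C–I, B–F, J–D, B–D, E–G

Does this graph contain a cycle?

DFS, tracking each vertex's parent; an edge to a visited non-parent vertex closes a cycle.
Start from C:
visit C (parent –)
  visit E (parent C)
    visit A (parent E)
      A–E: parent, skip
    E–C: parent, skip
    visit G (parent E)
      G–E: parent, skip
  visit I (parent C)
    I–C: parent, skip
  visit H (parent C)
    H–C: parent, skip
visit B (parent –)
  visit D (parent B)
    D–B: parent, skip
    visit J (parent D)
      visit F (parent J)
        F–J: parent, skip
        F–B: B visited and ≠ parent → cycle
Cycle: B – D – J – F – B.

Yes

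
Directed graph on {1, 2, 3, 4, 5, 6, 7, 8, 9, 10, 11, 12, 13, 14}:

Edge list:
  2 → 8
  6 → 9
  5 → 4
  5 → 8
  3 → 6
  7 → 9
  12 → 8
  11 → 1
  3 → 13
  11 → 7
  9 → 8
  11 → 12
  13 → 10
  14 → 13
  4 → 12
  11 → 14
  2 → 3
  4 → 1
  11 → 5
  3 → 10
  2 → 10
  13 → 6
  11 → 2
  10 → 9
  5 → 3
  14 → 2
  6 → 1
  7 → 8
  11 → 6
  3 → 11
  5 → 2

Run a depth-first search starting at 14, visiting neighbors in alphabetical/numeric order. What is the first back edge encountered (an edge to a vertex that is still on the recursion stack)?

DFS from 14 (visiting neighbors in alphabetical/numeric order); mark gray on enter, black on exit:
14 gray
  2 gray
    3 gray
      6 gray
        1 gray
        1 black
        9 gray
          8 gray
          8 black
        9 black
      6 black
      10 gray
        10→9: 9 black — skip
      10 black
      11 gray
        11→1: 1 black — skip
        11→2: 2 is gray → back edge
First back edge: 11 → 2.

11→2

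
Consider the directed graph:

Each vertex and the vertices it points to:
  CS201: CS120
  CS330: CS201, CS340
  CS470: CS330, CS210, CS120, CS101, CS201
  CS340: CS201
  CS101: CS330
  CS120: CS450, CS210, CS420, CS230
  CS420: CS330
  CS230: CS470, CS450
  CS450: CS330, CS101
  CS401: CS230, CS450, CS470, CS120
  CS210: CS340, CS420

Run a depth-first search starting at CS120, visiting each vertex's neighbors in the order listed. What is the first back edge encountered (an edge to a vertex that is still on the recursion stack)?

DFS from CS120 (visiting each vertex's neighbors in the order listed); mark gray on enter, black on exit:
CS120 gray
  CS450 gray
    CS330 gray
      CS201 gray
        CS201→CS120: CS120 is gray → back edge
First back edge: CS201 → CS120.

CS201→CS120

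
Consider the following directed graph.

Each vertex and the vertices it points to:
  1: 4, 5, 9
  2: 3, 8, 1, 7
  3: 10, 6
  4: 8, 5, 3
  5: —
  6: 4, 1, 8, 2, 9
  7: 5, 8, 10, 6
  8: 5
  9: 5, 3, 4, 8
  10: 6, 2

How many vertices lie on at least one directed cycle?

8

A vertex is on a directed cycle iff it belongs to a strongly connected component of size ≥ 2 (or has a self-loop).
The vertices on cycles are {1, 2, 3, 4, 6, 7, 9, 10} — 8 in total.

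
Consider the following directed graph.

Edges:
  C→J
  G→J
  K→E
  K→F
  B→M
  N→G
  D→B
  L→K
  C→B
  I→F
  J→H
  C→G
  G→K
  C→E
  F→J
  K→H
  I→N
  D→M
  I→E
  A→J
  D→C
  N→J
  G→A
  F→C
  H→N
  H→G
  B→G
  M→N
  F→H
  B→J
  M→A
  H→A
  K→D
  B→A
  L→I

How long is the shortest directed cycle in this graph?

3

For each vertex v, BFS finds the shortest path from v back to v.
The shortest such closed walk is K → H → G → K, length 3.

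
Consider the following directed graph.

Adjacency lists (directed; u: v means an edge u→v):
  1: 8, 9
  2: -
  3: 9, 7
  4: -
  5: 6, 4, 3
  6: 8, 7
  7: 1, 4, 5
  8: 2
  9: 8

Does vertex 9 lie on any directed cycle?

No

9 lies on a cycle iff there is a path from 9 back to itself.
Exploring from 9, it never reaches itself; equivalently, its strongly connected component is a singleton.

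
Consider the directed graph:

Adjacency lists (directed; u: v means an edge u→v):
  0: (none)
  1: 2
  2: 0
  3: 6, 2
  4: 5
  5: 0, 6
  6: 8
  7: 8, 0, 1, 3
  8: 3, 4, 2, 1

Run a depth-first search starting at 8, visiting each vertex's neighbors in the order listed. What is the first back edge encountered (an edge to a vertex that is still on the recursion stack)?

DFS from 8 (visiting each vertex's neighbors in the order listed); mark gray on enter, black on exit:
8 gray
  3 gray
    6 gray
      6→8: 8 is gray → back edge
First back edge: 6 → 8.

6→8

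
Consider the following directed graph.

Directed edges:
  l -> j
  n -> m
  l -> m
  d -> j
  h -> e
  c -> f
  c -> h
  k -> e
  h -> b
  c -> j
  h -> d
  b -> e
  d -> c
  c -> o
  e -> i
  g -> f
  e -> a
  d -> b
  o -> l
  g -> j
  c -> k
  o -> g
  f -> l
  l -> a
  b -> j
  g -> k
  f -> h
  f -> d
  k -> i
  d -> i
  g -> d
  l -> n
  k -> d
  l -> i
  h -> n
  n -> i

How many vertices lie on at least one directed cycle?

A vertex is on a directed cycle iff it belongs to a strongly connected component of size ≥ 2 (or has a self-loop).
The vertices on cycles are {c, d, f, g, h, k, o} — 7 in total.

7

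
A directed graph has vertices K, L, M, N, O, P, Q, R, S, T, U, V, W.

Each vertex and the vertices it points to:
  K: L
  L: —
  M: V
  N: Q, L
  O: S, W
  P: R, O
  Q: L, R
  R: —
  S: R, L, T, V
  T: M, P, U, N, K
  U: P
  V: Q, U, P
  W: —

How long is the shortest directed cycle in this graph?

4

For each vertex v, BFS finds the shortest path from v back to v.
The shortest such closed walk is S → V → P → O → S, length 4.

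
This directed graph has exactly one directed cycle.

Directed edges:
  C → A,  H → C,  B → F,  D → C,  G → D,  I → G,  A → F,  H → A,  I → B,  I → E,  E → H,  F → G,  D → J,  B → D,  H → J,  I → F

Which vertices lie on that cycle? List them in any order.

A, C, D, F, G

DFS with gray/black marking from G:
G gray
  D gray
    C gray
      A gray
        F gray
          F→G: G is gray → back edge
Back edge closes the cycle G → D → C → A → F → G; its vertices are {A, C, D, F, G}.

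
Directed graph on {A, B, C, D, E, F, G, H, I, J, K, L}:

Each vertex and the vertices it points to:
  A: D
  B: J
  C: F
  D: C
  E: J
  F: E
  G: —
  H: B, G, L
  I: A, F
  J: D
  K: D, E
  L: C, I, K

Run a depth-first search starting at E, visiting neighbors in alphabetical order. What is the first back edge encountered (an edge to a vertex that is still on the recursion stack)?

DFS from E (visiting neighbors in alphabetical order); mark gray on enter, black on exit:
E gray
  J gray
    D gray
      C gray
        F gray
          F→E: E is gray → back edge
First back edge: F → E.

F->E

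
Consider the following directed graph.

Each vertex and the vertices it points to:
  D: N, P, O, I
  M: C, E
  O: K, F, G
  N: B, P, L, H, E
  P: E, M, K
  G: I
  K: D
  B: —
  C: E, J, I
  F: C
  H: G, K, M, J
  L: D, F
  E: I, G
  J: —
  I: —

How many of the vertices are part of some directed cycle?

A vertex is on a directed cycle iff it belongs to a strongly connected component of size ≥ 2 (or has a self-loop).
The vertices on cycles are {D, H, K, L, N, O, P} — 7 in total.

7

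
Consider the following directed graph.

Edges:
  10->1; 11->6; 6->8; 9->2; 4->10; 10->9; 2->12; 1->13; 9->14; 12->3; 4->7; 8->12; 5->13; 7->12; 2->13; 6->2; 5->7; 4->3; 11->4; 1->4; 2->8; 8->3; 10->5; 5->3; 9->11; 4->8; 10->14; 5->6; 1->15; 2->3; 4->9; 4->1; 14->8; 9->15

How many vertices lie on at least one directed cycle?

A vertex is on a directed cycle iff it belongs to a strongly connected component of size ≥ 2 (or has a self-loop).
The vertices on cycles are {1, 4, 9, 10, 11} — 5 in total.

5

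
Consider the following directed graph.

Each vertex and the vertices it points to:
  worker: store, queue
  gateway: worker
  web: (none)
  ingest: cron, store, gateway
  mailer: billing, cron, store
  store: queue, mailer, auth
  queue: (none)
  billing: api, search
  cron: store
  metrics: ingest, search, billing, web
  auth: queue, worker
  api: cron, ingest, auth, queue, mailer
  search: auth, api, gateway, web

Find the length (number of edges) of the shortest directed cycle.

2

For each vertex v, BFS finds the shortest path from v back to v.
The shortest such closed walk is mailer → store → mailer, length 2.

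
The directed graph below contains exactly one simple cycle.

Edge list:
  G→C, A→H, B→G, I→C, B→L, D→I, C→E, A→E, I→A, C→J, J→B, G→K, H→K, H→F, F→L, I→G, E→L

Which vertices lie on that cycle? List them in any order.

DFS with gray/black marking from G:
G gray
  K gray
  K black
  C gray
    J gray
      B gray
        L gray
        L black
        B→G: G is gray → back edge
Back edge closes the cycle G → C → J → B → G; its vertices are {B, C, G, J}.

B, C, G, J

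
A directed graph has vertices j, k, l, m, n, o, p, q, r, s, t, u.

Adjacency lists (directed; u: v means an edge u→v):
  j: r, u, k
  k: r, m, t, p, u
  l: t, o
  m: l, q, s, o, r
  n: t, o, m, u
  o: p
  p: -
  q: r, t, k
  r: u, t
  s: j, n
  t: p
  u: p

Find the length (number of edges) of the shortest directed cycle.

For each vertex v, BFS finds the shortest path from v back to v.
The shortest such closed walk is m → q → k → m, length 3.

3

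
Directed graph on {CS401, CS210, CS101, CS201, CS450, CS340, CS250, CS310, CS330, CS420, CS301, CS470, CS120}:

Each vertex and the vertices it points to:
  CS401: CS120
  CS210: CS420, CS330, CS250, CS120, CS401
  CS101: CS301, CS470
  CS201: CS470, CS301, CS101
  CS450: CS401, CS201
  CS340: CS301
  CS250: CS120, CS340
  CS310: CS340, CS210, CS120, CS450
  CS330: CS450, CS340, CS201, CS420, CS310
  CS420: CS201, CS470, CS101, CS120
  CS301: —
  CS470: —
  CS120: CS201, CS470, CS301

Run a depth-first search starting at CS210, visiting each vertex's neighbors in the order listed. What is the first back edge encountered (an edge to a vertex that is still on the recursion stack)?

CS310->CS210

DFS from CS210 (visiting each vertex's neighbors in the order listed); mark gray on enter, black on exit:
CS210 gray
  CS420 gray
    CS201 gray
      CS470 gray
      CS470 black
      CS301 gray
      CS301 black
      CS101 gray
        CS101→CS301: CS301 black — skip
        CS101→CS470: CS470 black — skip
      CS101 black
    CS201 black
    CS420→CS470: CS470 black — skip
    CS420→CS101: CS101 black — skip
    CS120 gray
      CS120→CS201: CS201 black — skip
      CS120→CS470: CS470 black — skip
      CS120→CS301: CS301 black — skip
    CS120 black
  CS420 black
  CS330 gray
    CS450 gray
      CS401 gray
        CS401→CS120: CS120 black — skip
      CS401 black
      CS450→CS201: CS201 black — skip
    CS450 black
    CS340 gray
      CS340→CS301: CS301 black — skip
    CS340 black
    CS330→CS201: CS201 black — skip
    CS330→CS420: CS420 black — skip
    CS310 gray
      CS310→CS340: CS340 black — skip
      CS310→CS210: CS210 is gray → back edge
First back edge: CS310 → CS210.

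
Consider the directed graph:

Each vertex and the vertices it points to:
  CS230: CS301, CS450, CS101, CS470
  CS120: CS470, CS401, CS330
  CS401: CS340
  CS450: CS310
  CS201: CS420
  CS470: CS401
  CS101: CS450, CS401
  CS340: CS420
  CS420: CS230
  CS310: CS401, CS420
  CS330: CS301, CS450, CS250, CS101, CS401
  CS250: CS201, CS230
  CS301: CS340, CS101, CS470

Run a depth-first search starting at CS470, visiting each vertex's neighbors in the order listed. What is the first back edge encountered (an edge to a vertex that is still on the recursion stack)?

DFS from CS470 (visiting each vertex's neighbors in the order listed); mark gray on enter, black on exit:
CS470 gray
  CS401 gray
    CS340 gray
      CS420 gray
        CS230 gray
          CS301 gray
            CS301→CS340: CS340 is gray → back edge
First back edge: CS301 → CS340.

CS301->CS340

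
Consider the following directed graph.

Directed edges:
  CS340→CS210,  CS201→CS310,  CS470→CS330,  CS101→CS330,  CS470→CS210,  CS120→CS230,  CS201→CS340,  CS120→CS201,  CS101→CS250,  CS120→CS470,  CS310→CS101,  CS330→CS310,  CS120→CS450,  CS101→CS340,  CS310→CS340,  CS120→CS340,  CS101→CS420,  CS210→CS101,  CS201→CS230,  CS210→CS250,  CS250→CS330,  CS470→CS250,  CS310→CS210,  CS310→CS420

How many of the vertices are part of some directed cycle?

6

A vertex is on a directed cycle iff it belongs to a strongly connected component of size ≥ 2 (or has a self-loop).
The vertices on cycles are {CS101, CS210, CS250, CS310, CS330, CS340} — 6 in total.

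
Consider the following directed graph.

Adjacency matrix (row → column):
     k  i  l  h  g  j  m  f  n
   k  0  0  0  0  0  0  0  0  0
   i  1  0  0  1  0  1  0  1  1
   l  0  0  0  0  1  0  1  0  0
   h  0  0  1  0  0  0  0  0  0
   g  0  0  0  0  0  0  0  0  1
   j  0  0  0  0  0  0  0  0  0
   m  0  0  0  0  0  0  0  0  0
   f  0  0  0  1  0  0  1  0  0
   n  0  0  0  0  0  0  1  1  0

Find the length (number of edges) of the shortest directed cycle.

For each vertex v, BFS finds the shortest path from v back to v.
The shortest such closed walk is h → l → g → n → f → h, length 5.

5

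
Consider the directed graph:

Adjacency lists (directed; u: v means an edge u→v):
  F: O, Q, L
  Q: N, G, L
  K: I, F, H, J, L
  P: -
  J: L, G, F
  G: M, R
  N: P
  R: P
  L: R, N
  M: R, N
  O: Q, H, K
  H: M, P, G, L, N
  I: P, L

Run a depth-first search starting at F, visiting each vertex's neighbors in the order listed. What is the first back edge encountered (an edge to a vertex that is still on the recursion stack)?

K->F

DFS from F (visiting each vertex's neighbors in the order listed); mark gray on enter, black on exit:
F gray
  O gray
    Q gray
      N gray
        P gray
        P black
      N black
      G gray
        M gray
          R gray
            R→P: P black — skip
          R black
          M→N: N black — skip
        M black
        G→R: R black — skip
      G black
      L gray
        L→R: R black — skip
        L→N: N black — skip
      L black
    Q black
    H gray
      H→M: M black — skip
      H→P: P black — skip
      H→G: G black — skip
      H→L: L black — skip
      H→N: N black — skip
    H black
    K gray
      I gray
        I→P: P black — skip
        I→L: L black — skip
      I black
      K→F: F is gray → back edge
First back edge: K → F.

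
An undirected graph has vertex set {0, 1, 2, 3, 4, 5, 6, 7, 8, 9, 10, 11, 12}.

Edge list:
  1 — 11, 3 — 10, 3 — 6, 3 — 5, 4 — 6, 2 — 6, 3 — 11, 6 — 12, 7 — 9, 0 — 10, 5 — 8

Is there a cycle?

No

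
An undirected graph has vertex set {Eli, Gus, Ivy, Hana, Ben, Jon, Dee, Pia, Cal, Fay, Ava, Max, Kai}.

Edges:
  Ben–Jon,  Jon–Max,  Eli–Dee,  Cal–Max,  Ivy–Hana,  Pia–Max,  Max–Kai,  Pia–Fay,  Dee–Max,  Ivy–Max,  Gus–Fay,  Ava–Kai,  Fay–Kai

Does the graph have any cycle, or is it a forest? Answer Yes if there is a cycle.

DFS, tracking each vertex's parent; an edge to a visited non-parent vertex closes a cycle.
Start from Ben:
visit Ben (parent –)
  visit Jon (parent Ben)
    visit Max (parent Jon)
      visit Ivy (parent Max)
        visit Hana (parent Ivy)
          Hana–Ivy: parent, skip
        Ivy–Max: parent, skip
      visit Kai (parent Max)
        visit Ava (parent Kai)
          Ava–Kai: parent, skip
        visit Fay (parent Kai)
          visit Pia (parent Fay)
            Pia–Fay: parent, skip
            Pia–Max: Max visited and ≠ parent → cycle
Cycle: Max – Kai – Fay – Pia – Max.

Yes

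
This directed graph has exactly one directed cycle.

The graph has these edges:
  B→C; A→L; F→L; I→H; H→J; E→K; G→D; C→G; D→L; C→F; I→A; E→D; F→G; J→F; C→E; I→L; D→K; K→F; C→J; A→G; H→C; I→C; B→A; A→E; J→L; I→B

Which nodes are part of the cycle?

D, F, G, K

DFS with gray/black marking from G:
G gray
  D gray
    K gray
      F gray
        L gray
        L black
        F→G: G is gray → back edge
Back edge closes the cycle G → D → K → F → G; its vertices are {D, F, G, K}.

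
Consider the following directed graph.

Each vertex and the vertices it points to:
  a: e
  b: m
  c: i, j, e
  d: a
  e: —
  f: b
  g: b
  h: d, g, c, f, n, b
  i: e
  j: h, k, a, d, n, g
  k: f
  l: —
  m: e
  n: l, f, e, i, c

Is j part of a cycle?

Yes

j is on a cycle iff j can reach itself via ≥1 edge.
j → h → c → j — yes.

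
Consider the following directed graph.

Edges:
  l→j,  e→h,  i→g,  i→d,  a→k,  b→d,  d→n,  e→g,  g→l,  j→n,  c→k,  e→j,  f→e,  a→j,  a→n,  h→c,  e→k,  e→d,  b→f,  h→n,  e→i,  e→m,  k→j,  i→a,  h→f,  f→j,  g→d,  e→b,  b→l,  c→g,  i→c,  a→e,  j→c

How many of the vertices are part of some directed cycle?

11

A vertex is on a directed cycle iff it belongs to a strongly connected component of size ≥ 2 (or has a self-loop).
The vertices on cycles are {a, b, c, e, f, g, h, i, j, k, l} — 11 in total.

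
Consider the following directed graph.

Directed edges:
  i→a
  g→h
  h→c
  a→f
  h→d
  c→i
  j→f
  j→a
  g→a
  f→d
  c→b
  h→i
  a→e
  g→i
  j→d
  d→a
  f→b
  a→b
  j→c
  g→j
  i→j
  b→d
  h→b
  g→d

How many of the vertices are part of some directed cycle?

A vertex is on a directed cycle iff it belongs to a strongly connected component of size ≥ 2 (or has a self-loop).
The vertices on cycles are {a, b, c, d, f, i, j} — 7 in total.

7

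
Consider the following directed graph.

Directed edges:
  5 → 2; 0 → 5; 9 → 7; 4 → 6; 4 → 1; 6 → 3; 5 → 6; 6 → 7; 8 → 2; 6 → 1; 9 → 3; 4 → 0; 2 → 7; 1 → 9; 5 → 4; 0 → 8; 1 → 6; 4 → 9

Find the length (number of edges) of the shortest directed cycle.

For each vertex v, BFS finds the shortest path from v back to v.
The shortest such closed walk is 1 → 6 → 1, length 2.

2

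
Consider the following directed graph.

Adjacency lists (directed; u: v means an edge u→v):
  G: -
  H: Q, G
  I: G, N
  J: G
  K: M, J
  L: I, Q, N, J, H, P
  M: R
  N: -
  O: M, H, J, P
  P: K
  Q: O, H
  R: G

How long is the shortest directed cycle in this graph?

2

For each vertex v, BFS finds the shortest path from v back to v.
The shortest such closed walk is Q → H → Q, length 2.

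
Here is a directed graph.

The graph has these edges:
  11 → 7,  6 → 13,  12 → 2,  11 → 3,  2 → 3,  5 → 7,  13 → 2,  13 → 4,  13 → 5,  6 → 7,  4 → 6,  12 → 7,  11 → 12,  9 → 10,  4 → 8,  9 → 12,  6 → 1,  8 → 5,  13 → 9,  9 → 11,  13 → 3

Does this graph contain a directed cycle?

DFS with white/gray/black marking, starting from 7:
7 gray
7 black
1 gray
1 black
2 gray
  3 gray
  3 black
2 black
4 gray
  8 gray
    5 gray
      5→7: 7 black — skip
    5 black
  8 black
  6 gray
    13 gray
      13→2: 2 black — skip
      13→4: 4 is gray → back edge
Back edge found, so a cycle exists: 4 → 6 → 13 → 4.

Yes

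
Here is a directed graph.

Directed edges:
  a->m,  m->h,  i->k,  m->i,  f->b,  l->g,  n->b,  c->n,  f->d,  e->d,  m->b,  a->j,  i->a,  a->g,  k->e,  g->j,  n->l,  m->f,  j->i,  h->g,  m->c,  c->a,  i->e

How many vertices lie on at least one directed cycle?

A vertex is on a directed cycle iff it belongs to a strongly connected component of size ≥ 2 (or has a self-loop).
The vertices on cycles are {a, c, g, h, i, j, l, m, n} — 9 in total.

9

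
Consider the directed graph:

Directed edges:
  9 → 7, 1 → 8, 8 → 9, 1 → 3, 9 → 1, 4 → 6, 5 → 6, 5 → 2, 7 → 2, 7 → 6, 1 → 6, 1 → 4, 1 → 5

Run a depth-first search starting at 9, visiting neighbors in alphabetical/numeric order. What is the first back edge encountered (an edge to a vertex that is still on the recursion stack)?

DFS from 9 (visiting neighbors in alphabetical/numeric order); mark gray on enter, black on exit:
9 gray
  1 gray
    3 gray
    3 black
    4 gray
      6 gray
      6 black
    4 black
    5 gray
      2 gray
      2 black
      5→6: 6 black — skip
    5 black
    1→6: 6 black — skip
    8 gray
      8→9: 9 is gray → back edge
First back edge: 8 → 9.

8->9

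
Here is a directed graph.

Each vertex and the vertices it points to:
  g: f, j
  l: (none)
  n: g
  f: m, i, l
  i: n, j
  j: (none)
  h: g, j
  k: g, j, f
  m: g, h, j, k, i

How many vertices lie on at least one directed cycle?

7

A vertex is on a directed cycle iff it belongs to a strongly connected component of size ≥ 2 (or has a self-loop).
The vertices on cycles are {f, g, h, i, k, m, n} — 7 in total.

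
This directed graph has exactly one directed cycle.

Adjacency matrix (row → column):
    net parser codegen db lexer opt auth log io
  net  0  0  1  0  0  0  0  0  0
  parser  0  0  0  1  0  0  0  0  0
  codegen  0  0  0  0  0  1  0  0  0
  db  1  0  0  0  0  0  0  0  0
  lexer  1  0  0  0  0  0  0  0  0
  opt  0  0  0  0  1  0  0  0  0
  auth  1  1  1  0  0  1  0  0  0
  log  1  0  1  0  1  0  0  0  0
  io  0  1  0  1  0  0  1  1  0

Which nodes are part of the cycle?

net, opt, lexer, codegen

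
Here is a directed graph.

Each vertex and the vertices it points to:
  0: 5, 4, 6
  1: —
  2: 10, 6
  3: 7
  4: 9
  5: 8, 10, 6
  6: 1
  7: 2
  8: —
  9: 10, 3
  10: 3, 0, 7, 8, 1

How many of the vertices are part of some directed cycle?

8

A vertex is on a directed cycle iff it belongs to a strongly connected component of size ≥ 2 (or has a self-loop).
The vertices on cycles are {0, 2, 3, 4, 5, 7, 9, 10} — 8 in total.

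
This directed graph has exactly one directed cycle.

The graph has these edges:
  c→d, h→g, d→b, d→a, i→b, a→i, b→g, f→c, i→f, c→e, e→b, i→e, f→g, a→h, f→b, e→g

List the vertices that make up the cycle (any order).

DFS with gray/black marking from c:
c gray
  d gray
    a gray
      i gray
        e gray
          g gray
          g black
          b gray
            b→g: g black — skip
          b black
        e black
        i→b: b black — skip
        f gray
          f→g: g black — skip
          f→c: c is gray → back edge
Back edge closes the cycle c → d → a → i → f → c; its vertices are {a, c, d, f, i}.

a, c, d, f, i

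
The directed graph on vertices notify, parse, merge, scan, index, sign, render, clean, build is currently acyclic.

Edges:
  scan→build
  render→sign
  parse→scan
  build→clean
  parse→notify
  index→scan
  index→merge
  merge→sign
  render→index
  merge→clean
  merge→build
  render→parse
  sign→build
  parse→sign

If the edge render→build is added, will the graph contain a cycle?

Adding render→build creates a cycle iff build can already reach render.
Explore from build: no path reaches render. The graph stays acyclic.

No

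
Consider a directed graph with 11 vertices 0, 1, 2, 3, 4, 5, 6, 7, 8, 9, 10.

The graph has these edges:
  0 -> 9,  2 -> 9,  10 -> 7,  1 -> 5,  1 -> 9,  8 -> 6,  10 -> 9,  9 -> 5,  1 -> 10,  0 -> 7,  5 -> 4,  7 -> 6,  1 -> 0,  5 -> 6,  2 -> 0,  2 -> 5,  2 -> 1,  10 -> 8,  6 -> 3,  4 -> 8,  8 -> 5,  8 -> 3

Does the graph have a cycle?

Yes

DFS with white/gray/black marking, starting from 7:
7 gray
  6 gray
    3 gray
    3 black
  6 black
7 black
0 gray
  9 gray
    5 gray
      4 gray
        8 gray
          8→5: 5 is gray → back edge
Back edge found, so a cycle exists: 5 → 4 → 8 → 5.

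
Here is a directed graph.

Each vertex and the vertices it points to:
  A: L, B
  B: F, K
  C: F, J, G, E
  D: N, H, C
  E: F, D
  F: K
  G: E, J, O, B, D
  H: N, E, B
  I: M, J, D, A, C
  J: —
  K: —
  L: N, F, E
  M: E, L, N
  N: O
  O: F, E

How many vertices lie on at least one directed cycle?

A vertex is on a directed cycle iff it belongs to a strongly connected component of size ≥ 2 (or has a self-loop).
The vertices on cycles are {C, D, E, G, H, N, O} — 7 in total.

7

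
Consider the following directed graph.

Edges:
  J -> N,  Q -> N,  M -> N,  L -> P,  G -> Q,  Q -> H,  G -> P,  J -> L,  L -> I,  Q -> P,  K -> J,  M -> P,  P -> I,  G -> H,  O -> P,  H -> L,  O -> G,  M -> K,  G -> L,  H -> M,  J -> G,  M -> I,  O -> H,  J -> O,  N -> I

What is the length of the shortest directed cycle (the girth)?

For each vertex v, BFS finds the shortest path from v back to v.
The shortest such closed walk is K → J → G → H → M → K, length 5.

5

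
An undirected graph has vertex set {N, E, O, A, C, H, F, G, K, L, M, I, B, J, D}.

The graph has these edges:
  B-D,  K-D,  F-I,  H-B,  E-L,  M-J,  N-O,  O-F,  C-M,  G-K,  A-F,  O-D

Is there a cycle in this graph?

DFS, tracking each vertex's parent; an edge to a visited non-parent vertex closes a cycle.
Start from L:
visit L (parent –)
  visit E (parent L)
    E–L: parent, skip
visit N (parent –)
  visit O (parent N)
    O–N: parent, skip
    visit D (parent O)
      D–O: parent, skip
      visit B (parent D)
        B–D: parent, skip
        visit H (parent B)
          H–B: parent, skip
      visit K (parent D)
        K–D: parent, skip
        visit G (parent K)
          G–K: parent, skip
    visit F (parent O)
      visit A (parent F)
        A–F: parent, skip
      visit I (parent F)
        I–F: parent, skip
      F–O: parent, skip
visit C (parent –)
  visit M (parent C)
    visit J (parent M)
      J–M: parent, skip
    M–C: parent, skip
No non-parent visited neighbor found — the graph is a forest.

No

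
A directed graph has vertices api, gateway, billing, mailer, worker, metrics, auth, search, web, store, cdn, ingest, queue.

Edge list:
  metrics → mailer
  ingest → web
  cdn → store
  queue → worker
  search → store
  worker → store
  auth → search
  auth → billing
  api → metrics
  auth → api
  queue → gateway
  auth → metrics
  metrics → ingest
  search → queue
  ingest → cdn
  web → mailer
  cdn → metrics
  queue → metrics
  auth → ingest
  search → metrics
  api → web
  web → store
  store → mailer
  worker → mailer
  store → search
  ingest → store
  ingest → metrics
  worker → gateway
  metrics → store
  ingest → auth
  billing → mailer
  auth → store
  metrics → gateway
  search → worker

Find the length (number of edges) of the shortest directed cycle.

2

For each vertex v, BFS finds the shortest path from v back to v.
The shortest such closed walk is auth → ingest → auth, length 2.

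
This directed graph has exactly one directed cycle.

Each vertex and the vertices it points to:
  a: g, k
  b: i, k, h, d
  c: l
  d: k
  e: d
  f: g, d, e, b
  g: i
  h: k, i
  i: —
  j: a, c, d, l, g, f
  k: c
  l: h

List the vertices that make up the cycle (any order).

c, h, k, l

DFS with gray/black marking from c:
c gray
  l gray
    h gray
      k gray
        k→c: c is gray → back edge
Back edge closes the cycle c → l → h → k → c; its vertices are {c, h, k, l}.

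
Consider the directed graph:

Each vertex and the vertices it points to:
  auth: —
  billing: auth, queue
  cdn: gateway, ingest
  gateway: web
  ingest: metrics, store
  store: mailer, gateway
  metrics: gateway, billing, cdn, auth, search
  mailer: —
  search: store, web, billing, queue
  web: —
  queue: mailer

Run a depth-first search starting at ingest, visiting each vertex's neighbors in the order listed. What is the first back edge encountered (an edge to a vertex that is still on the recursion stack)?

cdn→ingest

DFS from ingest (visiting each vertex's neighbors in the order listed); mark gray on enter, black on exit:
ingest gray
  metrics gray
    gateway gray
      web gray
      web black
    gateway black
    billing gray
      auth gray
      auth black
      queue gray
        mailer gray
        mailer black
      queue black
    billing black
    cdn gray
      cdn→gateway: gateway black — skip
      cdn→ingest: ingest is gray → back edge
First back edge: cdn → ingest.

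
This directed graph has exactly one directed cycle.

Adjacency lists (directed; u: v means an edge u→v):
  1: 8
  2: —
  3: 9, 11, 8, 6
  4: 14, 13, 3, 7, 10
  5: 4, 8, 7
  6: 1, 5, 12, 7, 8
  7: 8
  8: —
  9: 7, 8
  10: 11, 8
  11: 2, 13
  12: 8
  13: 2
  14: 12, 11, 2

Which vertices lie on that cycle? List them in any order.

DFS with gray/black marking from 4:
4 gray
  14 gray
    12 gray
      8 gray
      8 black
    12 black
    11 gray
      2 gray
      2 black
      13 gray
        13→2: 2 black — skip
      13 black
    11 black
    14→2: 2 black — skip
  14 black
  4→13: 13 black — skip
  3 gray
    9 gray
      7 gray
        7→8: 8 black — skip
      7 black
      9→8: 8 black — skip
    9 black
    3→11: 11 black — skip
    3→8: 8 black — skip
    6 gray
      1 gray
        1→8: 8 black — skip
      1 black
      5 gray
        5→4: 4 is gray → back edge
Back edge closes the cycle 4 → 3 → 6 → 5 → 4; its vertices are {3, 4, 5, 6}.

3, 4, 5, 6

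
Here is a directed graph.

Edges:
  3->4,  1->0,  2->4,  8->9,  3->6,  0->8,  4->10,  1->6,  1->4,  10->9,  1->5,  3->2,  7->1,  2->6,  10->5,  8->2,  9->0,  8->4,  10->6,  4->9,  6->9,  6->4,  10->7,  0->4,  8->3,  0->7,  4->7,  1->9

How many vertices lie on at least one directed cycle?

10

A vertex is on a directed cycle iff it belongs to a strongly connected component of size ≥ 2 (or has a self-loop).
The vertices on cycles are {0, 1, 2, 3, 4, 6, 7, 8, 9, 10} — 10 in total.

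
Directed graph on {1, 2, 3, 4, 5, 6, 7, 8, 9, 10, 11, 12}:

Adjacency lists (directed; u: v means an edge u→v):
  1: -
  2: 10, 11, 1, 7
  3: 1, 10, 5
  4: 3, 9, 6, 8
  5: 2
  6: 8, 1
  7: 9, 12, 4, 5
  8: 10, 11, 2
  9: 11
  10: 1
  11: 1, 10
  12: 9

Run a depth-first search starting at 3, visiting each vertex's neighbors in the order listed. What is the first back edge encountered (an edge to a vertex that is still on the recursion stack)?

4→3

DFS from 3 (visiting each vertex's neighbors in the order listed); mark gray on enter, black on exit:
3 gray
  1 gray
  1 black
  10 gray
    10→1: 1 black — skip
  10 black
  5 gray
    2 gray
      2→10: 10 black — skip
      11 gray
        11→1: 1 black — skip
        11→10: 10 black — skip
      11 black
      2→1: 1 black — skip
      7 gray
        9 gray
          9→11: 11 black — skip
        9 black
        12 gray
          12→9: 9 black — skip
        12 black
        4 gray
          4→3: 3 is gray → back edge
First back edge: 4 → 3.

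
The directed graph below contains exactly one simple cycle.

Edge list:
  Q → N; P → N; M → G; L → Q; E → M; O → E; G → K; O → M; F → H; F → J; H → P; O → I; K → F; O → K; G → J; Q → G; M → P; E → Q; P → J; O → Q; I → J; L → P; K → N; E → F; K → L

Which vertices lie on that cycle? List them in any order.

G, K, L, Q

DFS with gray/black marking from K:
K gray
  L gray
    P gray
      N gray
      N black
      J gray
      J black
    P black
    Q gray
      G gray
        G→J: J black — skip
        G→K: K is gray → back edge
Back edge closes the cycle K → L → Q → G → K; its vertices are {G, K, L, Q}.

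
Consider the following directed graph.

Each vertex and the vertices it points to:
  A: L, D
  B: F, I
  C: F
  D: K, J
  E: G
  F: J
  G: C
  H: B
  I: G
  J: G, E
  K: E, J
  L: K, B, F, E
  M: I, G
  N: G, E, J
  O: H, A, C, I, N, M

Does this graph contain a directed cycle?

Yes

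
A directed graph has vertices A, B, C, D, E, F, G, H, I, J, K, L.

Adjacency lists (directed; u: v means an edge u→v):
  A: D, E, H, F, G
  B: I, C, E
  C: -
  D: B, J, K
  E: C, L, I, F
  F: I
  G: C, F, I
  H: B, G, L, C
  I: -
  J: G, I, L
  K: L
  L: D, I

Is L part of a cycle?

L is on a cycle iff L can reach itself via ≥1 edge.
L → D → J → L — yes.

Yes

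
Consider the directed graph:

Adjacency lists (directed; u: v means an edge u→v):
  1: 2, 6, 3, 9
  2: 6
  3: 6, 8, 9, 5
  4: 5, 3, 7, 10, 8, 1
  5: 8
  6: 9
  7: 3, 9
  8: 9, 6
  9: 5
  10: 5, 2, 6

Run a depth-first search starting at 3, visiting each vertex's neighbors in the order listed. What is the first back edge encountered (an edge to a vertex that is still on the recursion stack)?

DFS from 3 (visiting each vertex's neighbors in the order listed); mark gray on enter, black on exit:
3 gray
  6 gray
    9 gray
      5 gray
        8 gray
          8→9: 9 is gray → back edge
First back edge: 8 → 9.

8->9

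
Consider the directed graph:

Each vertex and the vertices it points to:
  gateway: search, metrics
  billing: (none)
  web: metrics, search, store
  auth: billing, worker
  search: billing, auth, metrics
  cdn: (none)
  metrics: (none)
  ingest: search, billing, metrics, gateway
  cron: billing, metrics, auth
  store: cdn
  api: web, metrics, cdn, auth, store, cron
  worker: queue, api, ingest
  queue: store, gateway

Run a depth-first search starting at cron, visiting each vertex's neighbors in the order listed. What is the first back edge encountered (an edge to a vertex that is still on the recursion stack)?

DFS from cron (visiting each vertex's neighbors in the order listed); mark gray on enter, black on exit:
cron gray
  billing gray
  billing black
  metrics gray
  metrics black
  auth gray
    auth→billing: billing black — skip
    worker gray
      queue gray
        store gray
          cdn gray
          cdn black
        store black
        gateway gray
          search gray
            search→billing: billing black — skip
            search→auth: auth is gray → back edge
First back edge: search → auth.

search→auth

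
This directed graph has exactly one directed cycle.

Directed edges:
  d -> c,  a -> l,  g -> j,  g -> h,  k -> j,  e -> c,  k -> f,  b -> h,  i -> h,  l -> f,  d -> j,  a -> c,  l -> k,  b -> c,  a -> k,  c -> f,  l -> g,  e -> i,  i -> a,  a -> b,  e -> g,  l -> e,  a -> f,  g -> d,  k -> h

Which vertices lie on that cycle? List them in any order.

DFS with gray/black marking from a:
a gray
  l gray
    e gray
      c gray
        f gray
        f black
      c black
      i gray
        h gray
        h black
        i→a: a is gray → back edge
Back edge closes the cycle a → l → e → i → a; its vertices are {a, e, i, l}.

a, e, i, l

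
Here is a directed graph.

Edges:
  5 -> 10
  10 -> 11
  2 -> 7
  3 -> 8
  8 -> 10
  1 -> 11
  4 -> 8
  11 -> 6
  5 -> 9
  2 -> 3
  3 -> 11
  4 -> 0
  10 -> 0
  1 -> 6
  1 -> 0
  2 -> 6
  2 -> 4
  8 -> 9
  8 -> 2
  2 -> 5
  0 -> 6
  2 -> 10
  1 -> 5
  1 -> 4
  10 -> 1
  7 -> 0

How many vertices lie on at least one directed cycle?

A vertex is on a directed cycle iff it belongs to a strongly connected component of size ≥ 2 (or has a self-loop).
The vertices on cycles are {1, 2, 3, 4, 5, 8, 10} — 7 in total.

7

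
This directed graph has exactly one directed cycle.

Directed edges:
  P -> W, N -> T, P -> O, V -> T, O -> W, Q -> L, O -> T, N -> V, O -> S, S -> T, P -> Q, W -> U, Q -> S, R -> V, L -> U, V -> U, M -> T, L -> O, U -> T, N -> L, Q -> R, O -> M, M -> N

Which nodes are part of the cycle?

L, M, N, O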